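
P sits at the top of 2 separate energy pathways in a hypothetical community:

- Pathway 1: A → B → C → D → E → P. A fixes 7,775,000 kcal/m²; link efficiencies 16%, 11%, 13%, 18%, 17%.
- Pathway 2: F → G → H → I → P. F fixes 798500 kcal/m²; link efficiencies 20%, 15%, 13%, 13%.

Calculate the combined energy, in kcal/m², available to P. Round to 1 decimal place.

Pathway 1: 7775000 × 0.16 × 0.11 × 0.13 × 0.18 × 0.17 = 544.34952 kcal/m²
Pathway 2: 798500 × 0.2 × 0.15 × 0.13 × 0.13 = 404.8395 kcal/m²
Total at P: 544.34952 + 404.8395 = 949.18902 kcal/m²

949.2 kcal/m²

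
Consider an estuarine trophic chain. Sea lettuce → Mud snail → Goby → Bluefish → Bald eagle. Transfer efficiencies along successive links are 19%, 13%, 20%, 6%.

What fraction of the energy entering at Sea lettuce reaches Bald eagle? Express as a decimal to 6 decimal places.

0.000296

Product of link efficiencies: 0.19 × 0.13 × 0.2 × 0.06 = 0.0002964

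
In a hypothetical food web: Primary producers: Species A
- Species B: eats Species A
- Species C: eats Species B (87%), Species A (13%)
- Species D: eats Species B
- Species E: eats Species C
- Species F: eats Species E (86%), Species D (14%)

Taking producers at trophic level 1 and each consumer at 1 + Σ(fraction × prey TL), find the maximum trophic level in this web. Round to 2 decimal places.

4.75

Species B: 1 + 1 = 2
Species C: 1 + (0.87×2 + 0.13×1) = 2.87
Species D: 1 + 2 = 3
Species E: 1 + 2.87 = 3.87
Species F: 1 + (0.86×3.87 + 0.14×3) = 4.7482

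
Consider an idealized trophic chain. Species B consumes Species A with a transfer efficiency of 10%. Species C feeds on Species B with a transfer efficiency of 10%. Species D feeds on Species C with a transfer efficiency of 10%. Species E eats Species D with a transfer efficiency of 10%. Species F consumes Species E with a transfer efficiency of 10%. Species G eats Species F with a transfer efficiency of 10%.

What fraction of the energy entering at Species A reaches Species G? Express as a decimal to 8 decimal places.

Product of link efficiencies: 0.1 × 0.1 × 0.1 × 0.1 × 0.1 × 0.1 = 0.000001

0.00000100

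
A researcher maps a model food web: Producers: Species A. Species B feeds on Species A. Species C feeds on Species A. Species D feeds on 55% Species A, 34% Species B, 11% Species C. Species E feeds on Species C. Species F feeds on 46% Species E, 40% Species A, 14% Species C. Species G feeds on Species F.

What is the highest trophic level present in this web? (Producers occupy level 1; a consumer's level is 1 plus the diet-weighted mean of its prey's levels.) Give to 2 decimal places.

4.06

Species B: 1 + 1 = 2
Species C: 1 + 1 = 2
Species D: 1 + (0.55×1 + 0.34×2 + 0.11×2) = 2.45
Species E: 1 + 2 = 3
Species F: 1 + (0.46×3 + 0.4×1 + 0.14×2) = 3.06
Species G: 1 + 3.06 = 4.06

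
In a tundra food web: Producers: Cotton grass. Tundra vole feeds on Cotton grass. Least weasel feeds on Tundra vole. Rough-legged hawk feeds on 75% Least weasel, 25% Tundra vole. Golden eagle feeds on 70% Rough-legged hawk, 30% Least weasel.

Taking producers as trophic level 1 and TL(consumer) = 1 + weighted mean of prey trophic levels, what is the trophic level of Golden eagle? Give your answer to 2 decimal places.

Tundra vole: 1 + 1 = 2
Least weasel: 1 + 2 = 3
Rough-legged hawk: 1 + (0.75×3 + 0.25×2) = 3.75
Golden eagle: 1 + (0.7×3.75 + 0.3×3) = 4.525

4.53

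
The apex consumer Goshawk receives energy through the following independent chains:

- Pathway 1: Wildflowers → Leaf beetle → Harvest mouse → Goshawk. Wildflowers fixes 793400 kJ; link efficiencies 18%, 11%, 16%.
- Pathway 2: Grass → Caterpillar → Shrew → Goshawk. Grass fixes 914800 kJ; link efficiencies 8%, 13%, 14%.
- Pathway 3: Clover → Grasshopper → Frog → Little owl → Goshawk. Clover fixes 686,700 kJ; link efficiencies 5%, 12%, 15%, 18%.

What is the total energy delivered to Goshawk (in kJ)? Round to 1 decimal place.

3956.7 kJ

Pathway 1: 793400 × 0.18 × 0.11 × 0.16 = 2513.4912 kJ
Pathway 2: 914800 × 0.08 × 0.13 × 0.14 = 1331.9488 kJ
Pathway 3: 686700 × 0.05 × 0.12 × 0.15 × 0.18 = 111.2454 kJ
Total at Goshawk: 2513.4912 + 1331.9488 + 111.2454 = 3956.6854 kJ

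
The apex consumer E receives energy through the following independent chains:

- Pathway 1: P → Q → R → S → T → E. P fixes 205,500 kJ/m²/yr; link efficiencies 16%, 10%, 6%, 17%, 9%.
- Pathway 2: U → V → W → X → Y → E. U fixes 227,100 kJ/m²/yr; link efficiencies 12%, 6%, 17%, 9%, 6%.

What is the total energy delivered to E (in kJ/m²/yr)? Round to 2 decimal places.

4.52 kJ/m²/yr

Pathway 1: 205500 × 0.16 × 0.1 × 0.06 × 0.17 × 0.09 = 3.018384 kJ/m²/yr
Pathway 2: 227100 × 0.12 × 0.06 × 0.17 × 0.09 × 0.06 = 1.50104016 kJ/m²/yr
Total at E: 3.018384 + 1.50104016 = 4.51942416 kJ/m²/yr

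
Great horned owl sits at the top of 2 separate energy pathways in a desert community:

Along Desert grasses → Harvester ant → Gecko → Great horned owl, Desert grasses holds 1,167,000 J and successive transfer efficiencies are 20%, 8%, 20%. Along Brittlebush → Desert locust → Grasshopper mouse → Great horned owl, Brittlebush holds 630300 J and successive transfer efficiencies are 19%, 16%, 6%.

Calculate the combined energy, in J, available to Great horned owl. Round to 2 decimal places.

4884.07 J

Via Desert grasses: 1167000 × 0.2 × 0.08 × 0.2 = 3734.4 J
Via Brittlebush: 630300 × 0.19 × 0.16 × 0.06 = 1149.6672 J
Total at Great horned owl: 3734.4 + 1149.6672 = 4884.0672 J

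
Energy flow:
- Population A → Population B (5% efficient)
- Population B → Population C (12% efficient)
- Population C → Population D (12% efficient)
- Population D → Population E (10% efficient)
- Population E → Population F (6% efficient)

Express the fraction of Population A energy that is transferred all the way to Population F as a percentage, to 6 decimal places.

0.000432%

Product of link efficiencies: 0.05 × 0.12 × 0.12 × 0.1 × 0.06 = 0.00000432
As a percentage: 0.00000432 × 100 = 0.000432%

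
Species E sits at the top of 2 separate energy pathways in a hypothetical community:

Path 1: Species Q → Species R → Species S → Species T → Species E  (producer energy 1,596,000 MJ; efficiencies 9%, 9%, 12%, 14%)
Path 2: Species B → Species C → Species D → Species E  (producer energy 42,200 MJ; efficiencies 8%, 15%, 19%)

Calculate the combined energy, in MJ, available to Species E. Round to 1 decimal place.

313.4 MJ

Path 1: 1596000 × 0.09 × 0.09 × 0.12 × 0.14 = 217.18368 MJ
Path 2: 42200 × 0.08 × 0.15 × 0.19 = 96.216 MJ
Total at Species E: 217.18368 + 96.216 = 313.39968 MJ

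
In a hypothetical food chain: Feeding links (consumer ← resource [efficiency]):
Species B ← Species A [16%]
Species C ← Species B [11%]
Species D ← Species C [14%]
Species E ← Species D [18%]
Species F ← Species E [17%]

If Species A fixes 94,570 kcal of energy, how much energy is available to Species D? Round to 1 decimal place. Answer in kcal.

233.0 kcal

Species B: 94570 × 0.16 = 15131.2 kcal
Species C: 15131.2 × 0.11 = 1664.432 kcal
Species D: 1664.432 × 0.14 = 233.02048 kcal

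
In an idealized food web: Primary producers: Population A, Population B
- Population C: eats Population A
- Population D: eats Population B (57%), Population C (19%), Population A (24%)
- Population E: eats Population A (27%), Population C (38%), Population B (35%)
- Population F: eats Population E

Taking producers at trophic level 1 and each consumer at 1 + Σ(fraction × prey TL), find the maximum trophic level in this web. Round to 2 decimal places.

3.38

Population C: 1 + 1 = 2
Population D: 1 + (0.57×1 + 0.19×2 + 0.24×1) = 2.19
Population E: 1 + (0.27×1 + 0.38×2 + 0.35×1) = 2.38
Population F: 1 + 2.38 = 3.38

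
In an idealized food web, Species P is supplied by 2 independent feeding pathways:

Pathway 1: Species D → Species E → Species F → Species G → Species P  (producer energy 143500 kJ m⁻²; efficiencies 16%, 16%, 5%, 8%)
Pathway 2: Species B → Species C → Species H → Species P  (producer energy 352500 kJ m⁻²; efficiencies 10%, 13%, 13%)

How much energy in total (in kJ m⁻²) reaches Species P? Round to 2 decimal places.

610.42 kJ m⁻²

Pathway 1: 143500 × 0.16 × 0.16 × 0.05 × 0.08 = 14.6944 kJ m⁻²
Pathway 2: 352500 × 0.1 × 0.13 × 0.13 = 595.725 kJ m⁻²
Total at Species P: 14.6944 + 595.725 = 610.4194 kJ m⁻²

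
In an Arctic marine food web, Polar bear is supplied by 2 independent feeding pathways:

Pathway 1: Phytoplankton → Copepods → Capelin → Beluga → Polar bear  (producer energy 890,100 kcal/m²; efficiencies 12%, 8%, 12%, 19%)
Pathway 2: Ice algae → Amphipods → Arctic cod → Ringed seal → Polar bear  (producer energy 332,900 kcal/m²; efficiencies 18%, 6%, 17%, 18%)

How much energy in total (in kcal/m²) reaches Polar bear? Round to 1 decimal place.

304.8 kcal/m²

Pathway 1: 890100 × 0.12 × 0.08 × 0.12 × 0.19 = 194.825088 kcal/m²
Pathway 2: 332900 × 0.18 × 0.06 × 0.17 × 0.18 = 110.016792 kcal/m²
Total at Polar bear: 194.825088 + 110.016792 = 304.84188 kcal/m²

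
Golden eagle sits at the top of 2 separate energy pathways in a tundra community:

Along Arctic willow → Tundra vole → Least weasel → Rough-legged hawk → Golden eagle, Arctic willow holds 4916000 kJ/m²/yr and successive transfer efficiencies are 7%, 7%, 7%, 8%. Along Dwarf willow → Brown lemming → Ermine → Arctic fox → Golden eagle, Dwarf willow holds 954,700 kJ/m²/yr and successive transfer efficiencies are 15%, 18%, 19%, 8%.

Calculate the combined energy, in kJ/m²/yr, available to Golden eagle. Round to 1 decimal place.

526.7 kJ/m²/yr

Via Arctic willow: 4916000 × 0.07 × 0.07 × 0.07 × 0.08 = 134.89504 kJ/m²/yr
Via Dwarf willow: 954700 × 0.15 × 0.18 × 0.19 × 0.08 = 391.80888 kJ/m²/yr
Total at Golden eagle: 134.89504 + 391.80888 = 526.70392 kJ/m²/yr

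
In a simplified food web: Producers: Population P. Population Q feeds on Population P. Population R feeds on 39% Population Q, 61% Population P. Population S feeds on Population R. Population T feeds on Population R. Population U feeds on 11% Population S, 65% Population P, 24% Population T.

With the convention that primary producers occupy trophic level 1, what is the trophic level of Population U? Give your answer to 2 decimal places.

Population Q: 1 + 1 = 2
Population R: 1 + (0.39×2 + 0.61×1) = 2.39
Population S: 1 + 2.39 = 3.39
Population T: 1 + 2.39 = 3.39
Population U: 1 + (0.11×3.39 + 0.65×1 + 0.24×3.39) = 2.8365

2.84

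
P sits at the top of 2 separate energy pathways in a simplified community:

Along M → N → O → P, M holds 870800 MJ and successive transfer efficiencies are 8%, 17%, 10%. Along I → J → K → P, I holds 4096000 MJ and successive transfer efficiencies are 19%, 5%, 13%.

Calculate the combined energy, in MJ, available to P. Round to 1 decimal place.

6242.8 MJ

Via M: 870800 × 0.08 × 0.17 × 0.1 = 1184.288 MJ
Via I: 4096000 × 0.19 × 0.05 × 0.13 = 5058.56 MJ
Total at P: 1184.288 + 5058.56 = 6242.848 MJ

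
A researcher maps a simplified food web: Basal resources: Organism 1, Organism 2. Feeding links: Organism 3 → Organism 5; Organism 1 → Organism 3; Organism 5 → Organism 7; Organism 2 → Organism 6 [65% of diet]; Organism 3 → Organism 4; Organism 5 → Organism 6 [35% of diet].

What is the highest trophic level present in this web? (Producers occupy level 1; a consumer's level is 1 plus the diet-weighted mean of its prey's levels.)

4

Organism 3: 1 + 1 = 2
Organism 4: 1 + 2 = 3
Organism 5: 1 + 2 = 3
Organism 6: 1 + (0.65×1 + 0.35×3) = 2.7
Organism 7: 1 + 3 = 4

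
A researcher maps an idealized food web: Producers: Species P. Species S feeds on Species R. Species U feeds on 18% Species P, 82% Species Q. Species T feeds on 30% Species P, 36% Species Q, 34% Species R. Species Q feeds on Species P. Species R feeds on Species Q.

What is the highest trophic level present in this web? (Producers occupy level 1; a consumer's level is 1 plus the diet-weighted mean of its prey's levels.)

4

Species Q: 1 + 1 = 2
Species R: 1 + 2 = 3
Species S: 1 + 3 = 4
Species T: 1 + (0.3×1 + 0.36×2 + 0.34×3) = 3.04
Species U: 1 + (0.18×1 + 0.82×2) = 2.82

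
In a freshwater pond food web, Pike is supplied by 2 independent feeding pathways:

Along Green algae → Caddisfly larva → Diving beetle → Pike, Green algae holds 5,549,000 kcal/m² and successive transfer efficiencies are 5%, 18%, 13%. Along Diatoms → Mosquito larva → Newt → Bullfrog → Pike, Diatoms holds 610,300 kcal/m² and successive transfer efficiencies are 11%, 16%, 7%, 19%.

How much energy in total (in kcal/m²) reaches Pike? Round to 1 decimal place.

Via Green algae: 5549000 × 0.05 × 0.18 × 0.13 = 6492.33 kcal/m²
Via Diatoms: 610300 × 0.11 × 0.16 × 0.07 × 0.19 = 142.859024 kcal/m²
Total at Pike: 6492.33 + 142.859024 = 6635.189024 kcal/m²

6635.2 kcal/m²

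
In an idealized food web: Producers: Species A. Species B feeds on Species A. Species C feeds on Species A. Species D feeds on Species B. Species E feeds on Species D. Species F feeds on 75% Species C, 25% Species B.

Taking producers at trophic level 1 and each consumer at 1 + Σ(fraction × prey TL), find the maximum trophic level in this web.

4

Species B: 1 + 1 = 2
Species C: 1 + 1 = 2
Species D: 1 + 2 = 3
Species E: 1 + 3 = 4
Species F: 1 + (0.75×2 + 0.25×2) = 3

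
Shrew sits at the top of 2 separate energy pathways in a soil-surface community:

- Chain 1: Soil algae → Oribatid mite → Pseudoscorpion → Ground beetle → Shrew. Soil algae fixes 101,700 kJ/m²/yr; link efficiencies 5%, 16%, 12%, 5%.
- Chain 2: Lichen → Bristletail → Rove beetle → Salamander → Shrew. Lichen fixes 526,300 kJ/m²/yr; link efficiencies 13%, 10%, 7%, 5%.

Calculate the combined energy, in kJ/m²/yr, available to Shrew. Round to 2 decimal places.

Chain 1: 101700 × 0.05 × 0.16 × 0.12 × 0.05 = 4.8816 kJ/m²/yr
Chain 2: 526300 × 0.13 × 0.1 × 0.07 × 0.05 = 23.94665 kJ/m²/yr
Total at Shrew: 4.8816 + 23.94665 = 28.82825 kJ/m²/yr

28.83 kJ/m²/yr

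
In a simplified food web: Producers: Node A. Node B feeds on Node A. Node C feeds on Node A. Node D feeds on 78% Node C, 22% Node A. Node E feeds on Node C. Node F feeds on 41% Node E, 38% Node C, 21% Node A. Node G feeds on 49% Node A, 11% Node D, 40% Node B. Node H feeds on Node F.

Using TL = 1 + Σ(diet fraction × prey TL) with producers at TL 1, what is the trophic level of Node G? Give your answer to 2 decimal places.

2.60

Node B: 1 + 1 = 2
Node C: 1 + 1 = 2
Node D: 1 + (0.78×2 + 0.22×1) = 2.78
Node E: 1 + 2 = 3
Node F: 1 + (0.41×3 + 0.38×2 + 0.21×1) = 3.2
Node G: 1 + (0.49×1 + 0.11×2.78 + 0.4×2) = 2.5958
Node H: 1 + 3.2 = 4.2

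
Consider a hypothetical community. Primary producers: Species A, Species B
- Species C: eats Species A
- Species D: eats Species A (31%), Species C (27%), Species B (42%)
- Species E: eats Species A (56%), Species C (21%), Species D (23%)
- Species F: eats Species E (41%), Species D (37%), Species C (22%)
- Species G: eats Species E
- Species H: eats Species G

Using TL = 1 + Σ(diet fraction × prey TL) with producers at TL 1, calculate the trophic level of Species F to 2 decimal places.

Species C: 1 + 1 = 2
Species D: 1 + (0.31×1 + 0.27×2 + 0.42×1) = 2.27
Species E: 1 + (0.56×1 + 0.21×2 + 0.23×2.27) = 2.5021
Species F: 1 + (0.41×2.5021 + 0.37×2.27 + 0.22×2) = 3.305761
Species G: 1 + 2.5021 = 3.5021
Species H: 1 + 3.5021 = 4.5021

3.31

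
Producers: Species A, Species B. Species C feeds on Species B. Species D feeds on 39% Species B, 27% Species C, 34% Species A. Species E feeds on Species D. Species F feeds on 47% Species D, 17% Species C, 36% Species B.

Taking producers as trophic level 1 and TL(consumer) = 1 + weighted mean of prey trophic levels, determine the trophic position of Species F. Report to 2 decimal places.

2.77

Species C: 1 + 1 = 2
Species D: 1 + (0.39×1 + 0.27×2 + 0.34×1) = 2.27
Species E: 1 + 2.27 = 3.27
Species F: 1 + (0.47×2.27 + 0.17×2 + 0.36×1) = 2.7669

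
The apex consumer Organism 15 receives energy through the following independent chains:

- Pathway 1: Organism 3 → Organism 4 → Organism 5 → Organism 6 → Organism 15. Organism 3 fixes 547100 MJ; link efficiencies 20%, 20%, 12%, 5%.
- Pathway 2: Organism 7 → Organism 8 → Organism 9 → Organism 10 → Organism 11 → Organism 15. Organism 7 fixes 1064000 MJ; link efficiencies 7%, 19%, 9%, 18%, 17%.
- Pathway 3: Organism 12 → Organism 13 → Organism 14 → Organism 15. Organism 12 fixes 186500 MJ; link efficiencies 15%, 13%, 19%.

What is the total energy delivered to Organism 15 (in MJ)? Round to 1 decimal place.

861.3 MJ

Pathway 1: 547100 × 0.2 × 0.2 × 0.12 × 0.05 = 131.304 MJ
Pathway 2: 1064000 × 0.07 × 0.19 × 0.09 × 0.18 × 0.17 = 38.9724048 MJ
Pathway 3: 186500 × 0.15 × 0.13 × 0.19 = 690.9825 MJ
Total at Organism 15: 131.304 + 38.9724048 + 690.9825 = 861.2589048 MJ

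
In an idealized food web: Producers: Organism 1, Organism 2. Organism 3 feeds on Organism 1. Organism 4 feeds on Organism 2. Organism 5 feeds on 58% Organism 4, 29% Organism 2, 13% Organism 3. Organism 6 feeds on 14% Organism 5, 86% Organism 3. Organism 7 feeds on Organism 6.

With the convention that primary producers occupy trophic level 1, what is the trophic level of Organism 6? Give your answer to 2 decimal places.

3.10

Organism 3: 1 + 1 = 2
Organism 4: 1 + 1 = 2
Organism 5: 1 + (0.58×2 + 0.29×1 + 0.13×2) = 2.71
Organism 6: 1 + (0.14×2.71 + 0.86×2) = 3.0994
Organism 7: 1 + 3.0994 = 4.0994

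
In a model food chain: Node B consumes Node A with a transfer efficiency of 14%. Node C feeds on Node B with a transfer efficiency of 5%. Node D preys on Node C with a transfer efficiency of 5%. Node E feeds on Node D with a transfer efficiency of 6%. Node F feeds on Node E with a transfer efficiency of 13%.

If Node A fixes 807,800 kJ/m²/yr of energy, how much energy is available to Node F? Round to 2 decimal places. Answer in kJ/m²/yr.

2.21 kJ/m²/yr

Node B: 807800 × 0.14 = 113092 kJ/m²/yr
Node C: 113092 × 0.05 = 5654.6 kJ/m²/yr
Node D: 5654.6 × 0.05 = 282.73 kJ/m²/yr
Node E: 282.73 × 0.06 = 16.9638 kJ/m²/yr
Node F: 16.9638 × 0.13 = 2.205294 kJ/m²/yr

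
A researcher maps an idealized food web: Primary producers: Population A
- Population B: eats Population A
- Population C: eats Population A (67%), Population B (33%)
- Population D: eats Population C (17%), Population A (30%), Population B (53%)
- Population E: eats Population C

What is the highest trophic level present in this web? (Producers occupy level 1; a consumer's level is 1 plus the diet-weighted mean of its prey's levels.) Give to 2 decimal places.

Population B: 1 + 1 = 2
Population C: 1 + (0.67×1 + 0.33×2) = 2.33
Population D: 1 + (0.17×2.33 + 0.3×1 + 0.53×2) = 2.7561
Population E: 1 + 2.33 = 3.33

3.33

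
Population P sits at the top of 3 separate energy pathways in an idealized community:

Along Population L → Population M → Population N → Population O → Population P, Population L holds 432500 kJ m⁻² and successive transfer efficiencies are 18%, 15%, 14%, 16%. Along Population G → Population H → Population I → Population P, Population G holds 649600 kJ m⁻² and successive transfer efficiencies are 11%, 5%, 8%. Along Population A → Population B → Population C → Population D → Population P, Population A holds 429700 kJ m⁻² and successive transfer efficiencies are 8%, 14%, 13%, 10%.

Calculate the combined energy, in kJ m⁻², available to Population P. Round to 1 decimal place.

610.0 kJ m⁻²

Via Population L: 432500 × 0.18 × 0.15 × 0.14 × 0.16 = 261.576 kJ m⁻²
Via Population G: 649600 × 0.11 × 0.05 × 0.08 = 285.824 kJ m⁻²
Via Population A: 429700 × 0.08 × 0.14 × 0.13 × 0.1 = 62.56432 kJ m⁻²
Total at Population P: 261.576 + 285.824 + 62.56432 = 609.96432 kJ m⁻²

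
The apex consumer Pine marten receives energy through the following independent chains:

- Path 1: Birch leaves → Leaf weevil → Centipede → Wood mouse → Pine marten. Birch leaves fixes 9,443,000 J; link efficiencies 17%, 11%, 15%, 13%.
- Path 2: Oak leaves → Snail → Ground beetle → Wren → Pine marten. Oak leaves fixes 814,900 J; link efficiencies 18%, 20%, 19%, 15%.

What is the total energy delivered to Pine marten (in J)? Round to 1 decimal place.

Path 1: 9443000 × 0.17 × 0.11 × 0.15 × 0.13 = 3443.38995 J
Path 2: 814900 × 0.18 × 0.2 × 0.19 × 0.15 = 836.0874 J
Total at Pine marten: 3443.38995 + 836.0874 = 4279.47735 J

4279.5 J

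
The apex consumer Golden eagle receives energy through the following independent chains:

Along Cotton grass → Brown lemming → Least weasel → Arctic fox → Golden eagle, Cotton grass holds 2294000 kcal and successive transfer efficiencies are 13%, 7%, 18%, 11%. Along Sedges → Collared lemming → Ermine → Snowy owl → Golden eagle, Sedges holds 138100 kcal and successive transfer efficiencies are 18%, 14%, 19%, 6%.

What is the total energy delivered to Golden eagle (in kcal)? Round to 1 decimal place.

Via Cotton grass: 2294000 × 0.13 × 0.07 × 0.18 × 0.11 = 413.33292 kcal
Via Sedges: 138100 × 0.18 × 0.14 × 0.19 × 0.06 = 39.673368 kcal
Total at Golden eagle: 413.33292 + 39.673368 = 453.006288 kcal

453.0 kcal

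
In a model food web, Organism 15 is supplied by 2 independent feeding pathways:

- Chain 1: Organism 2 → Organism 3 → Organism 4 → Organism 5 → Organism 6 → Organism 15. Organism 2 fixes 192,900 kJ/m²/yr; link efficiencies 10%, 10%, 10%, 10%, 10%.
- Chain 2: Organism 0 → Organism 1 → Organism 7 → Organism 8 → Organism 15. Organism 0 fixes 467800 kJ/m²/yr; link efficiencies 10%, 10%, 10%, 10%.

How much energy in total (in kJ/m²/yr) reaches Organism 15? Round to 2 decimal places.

48.71 kJ/m²/yr

Chain 1: 192900 × 0.1 × 0.1 × 0.1 × 0.1 × 0.1 = 1.929 kJ/m²/yr
Chain 2: 467800 × 0.1 × 0.1 × 0.1 × 0.1 = 46.78 kJ/m²/yr
Total at Organism 15: 1.929 + 46.78 = 48.709 kJ/m²/yr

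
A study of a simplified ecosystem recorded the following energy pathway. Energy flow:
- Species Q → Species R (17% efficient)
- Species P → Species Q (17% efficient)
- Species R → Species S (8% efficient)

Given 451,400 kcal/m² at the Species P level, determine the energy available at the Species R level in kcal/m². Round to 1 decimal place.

13045.5 kcal/m²

Species Q: 451400 × 0.17 = 76738 kcal/m²
Species R: 76738 × 0.17 = 13045.46 kcal/m²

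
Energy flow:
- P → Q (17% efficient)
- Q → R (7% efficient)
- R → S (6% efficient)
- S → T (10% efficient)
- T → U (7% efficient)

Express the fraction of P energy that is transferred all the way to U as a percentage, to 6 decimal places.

0.000500%

Product of link efficiencies: 0.17 × 0.07 × 0.06 × 0.1 × 0.07 = 0.000004998
As a percentage: 0.000004998 × 100 = 0.000500%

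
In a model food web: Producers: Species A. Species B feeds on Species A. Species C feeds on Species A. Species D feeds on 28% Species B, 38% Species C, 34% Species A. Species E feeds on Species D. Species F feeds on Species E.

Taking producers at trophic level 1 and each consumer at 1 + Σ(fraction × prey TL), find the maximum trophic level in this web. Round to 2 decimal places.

Species B: 1 + 1 = 2
Species C: 1 + 1 = 2
Species D: 1 + (0.28×2 + 0.38×2 + 0.34×1) = 2.66
Species E: 1 + 2.66 = 3.66
Species F: 1 + 3.66 = 4.66

4.66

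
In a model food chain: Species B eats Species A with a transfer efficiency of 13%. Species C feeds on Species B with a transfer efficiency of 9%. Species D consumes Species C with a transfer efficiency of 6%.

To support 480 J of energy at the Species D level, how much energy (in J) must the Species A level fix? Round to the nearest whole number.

683761 J

Cumulative transfer efficiency: 0.13 × 0.09 × 0.06 = 0.000702
Species A energy = 480 / 0.000702 = 683761 J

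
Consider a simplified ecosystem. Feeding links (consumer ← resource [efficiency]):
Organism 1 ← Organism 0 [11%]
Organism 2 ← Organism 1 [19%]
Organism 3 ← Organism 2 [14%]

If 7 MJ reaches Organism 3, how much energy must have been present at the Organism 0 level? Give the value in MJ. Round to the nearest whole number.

Cumulative transfer efficiency: 0.11 × 0.19 × 0.14 = 0.002926
Organism 0 energy = 7 / 0.002926 = 2392 MJ

2392 MJ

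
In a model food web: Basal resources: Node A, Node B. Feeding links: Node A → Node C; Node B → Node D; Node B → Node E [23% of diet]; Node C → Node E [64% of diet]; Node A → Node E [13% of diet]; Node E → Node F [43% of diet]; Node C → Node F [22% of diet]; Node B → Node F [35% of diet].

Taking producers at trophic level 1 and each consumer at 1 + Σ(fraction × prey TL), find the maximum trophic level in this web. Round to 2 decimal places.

Node C: 1 + 1 = 2
Node D: 1 + 1 = 2
Node E: 1 + (0.23×1 + 0.64×2 + 0.13×1) = 2.64
Node F: 1 + (0.43×2.64 + 0.22×2 + 0.35×1) = 2.9252

2.93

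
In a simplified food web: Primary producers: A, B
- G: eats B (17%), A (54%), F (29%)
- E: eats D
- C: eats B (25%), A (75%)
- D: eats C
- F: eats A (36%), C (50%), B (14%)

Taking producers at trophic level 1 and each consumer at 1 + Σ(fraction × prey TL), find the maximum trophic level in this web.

C: 1 + (0.25×1 + 0.75×1) = 2
D: 1 + 2 = 3
E: 1 + 3 = 4
F: 1 + (0.36×1 + 0.5×2 + 0.14×1) = 2.5
G: 1 + (0.17×1 + 0.54×1 + 0.29×2.5) = 2.435

4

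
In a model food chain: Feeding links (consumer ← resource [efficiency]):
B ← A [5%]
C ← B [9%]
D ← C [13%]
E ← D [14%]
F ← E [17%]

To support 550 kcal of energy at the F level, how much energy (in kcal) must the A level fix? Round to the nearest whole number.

39502981 kcal

Cumulative transfer efficiency: 0.05 × 0.09 × 0.13 × 0.14 × 0.17 = 0.000013923
A energy = 550 / 0.000013923 = 39502981 kcal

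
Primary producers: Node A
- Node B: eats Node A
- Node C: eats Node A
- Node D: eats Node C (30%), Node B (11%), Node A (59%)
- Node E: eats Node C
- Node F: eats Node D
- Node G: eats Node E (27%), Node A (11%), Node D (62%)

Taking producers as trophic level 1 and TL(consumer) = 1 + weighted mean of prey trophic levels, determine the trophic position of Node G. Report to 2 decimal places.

3.41

Node B: 1 + 1 = 2
Node C: 1 + 1 = 2
Node D: 1 + (0.3×2 + 0.11×2 + 0.59×1) = 2.41
Node E: 1 + 2 = 3
Node F: 1 + 2.41 = 3.41
Node G: 1 + (0.27×3 + 0.11×1 + 0.62×2.41) = 3.4142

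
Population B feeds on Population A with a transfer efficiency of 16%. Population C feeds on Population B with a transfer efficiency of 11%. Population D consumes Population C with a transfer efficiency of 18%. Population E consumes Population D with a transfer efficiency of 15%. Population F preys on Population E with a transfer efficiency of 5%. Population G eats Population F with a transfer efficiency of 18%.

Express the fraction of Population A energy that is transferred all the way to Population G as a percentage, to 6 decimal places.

Product of link efficiencies: 0.16 × 0.11 × 0.18 × 0.15 × 0.05 × 0.18 = 0.0000042768
As a percentage: 0.0000042768 × 100 = 0.000428%

0.000428%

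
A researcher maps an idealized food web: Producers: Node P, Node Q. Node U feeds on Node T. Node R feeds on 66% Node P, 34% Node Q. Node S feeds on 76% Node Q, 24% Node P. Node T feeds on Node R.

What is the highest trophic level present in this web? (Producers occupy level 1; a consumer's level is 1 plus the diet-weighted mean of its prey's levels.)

4

Node R: 1 + (0.66×1 + 0.34×1) = 2
Node S: 1 + (0.76×1 + 0.24×1) = 2
Node T: 1 + 2 = 3
Node U: 1 + 3 = 4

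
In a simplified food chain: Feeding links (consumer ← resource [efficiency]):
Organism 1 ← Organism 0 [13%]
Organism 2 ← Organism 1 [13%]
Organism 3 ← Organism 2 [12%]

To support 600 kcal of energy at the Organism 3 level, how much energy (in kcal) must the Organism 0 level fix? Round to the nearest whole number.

295858 kcal

Cumulative transfer efficiency: 0.13 × 0.13 × 0.12 = 0.002028
Organism 0 energy = 600 / 0.002028 = 295858 kcal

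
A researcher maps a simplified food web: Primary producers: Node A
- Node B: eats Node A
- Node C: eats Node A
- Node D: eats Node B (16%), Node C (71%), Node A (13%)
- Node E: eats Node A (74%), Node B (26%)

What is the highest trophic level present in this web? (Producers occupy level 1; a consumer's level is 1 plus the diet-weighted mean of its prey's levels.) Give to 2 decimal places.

Node B: 1 + 1 = 2
Node C: 1 + 1 = 2
Node D: 1 + (0.16×2 + 0.71×2 + 0.13×1) = 2.87
Node E: 1 + (0.74×1 + 0.26×2) = 2.26

2.87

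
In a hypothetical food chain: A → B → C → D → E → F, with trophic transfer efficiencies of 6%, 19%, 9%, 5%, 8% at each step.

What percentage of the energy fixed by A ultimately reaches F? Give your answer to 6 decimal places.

Product of link efficiencies: 0.06 × 0.19 × 0.09 × 0.05 × 0.08 = 0.000004104
As a percentage: 0.000004104 × 100 = 0.000410%

0.000410%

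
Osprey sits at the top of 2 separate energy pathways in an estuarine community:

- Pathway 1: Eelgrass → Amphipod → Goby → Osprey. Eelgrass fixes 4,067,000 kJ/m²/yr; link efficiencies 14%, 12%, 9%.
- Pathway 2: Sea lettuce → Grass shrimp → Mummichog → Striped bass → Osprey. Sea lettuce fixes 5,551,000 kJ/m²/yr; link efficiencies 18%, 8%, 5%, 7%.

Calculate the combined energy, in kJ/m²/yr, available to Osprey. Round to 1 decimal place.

6429.1 kJ/m²/yr

Pathway 1: 4067000 × 0.14 × 0.12 × 0.09 = 6149.304 kJ/m²/yr
Pathway 2: 5551000 × 0.18 × 0.08 × 0.05 × 0.07 = 279.7704 kJ/m²/yr
Total at Osprey: 6149.304 + 279.7704 = 6429.0744 kJ/m²/yr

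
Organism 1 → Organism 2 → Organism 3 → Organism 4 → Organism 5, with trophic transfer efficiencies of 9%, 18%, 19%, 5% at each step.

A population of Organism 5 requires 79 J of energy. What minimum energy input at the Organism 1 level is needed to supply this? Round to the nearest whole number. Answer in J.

513320 J

Cumulative transfer efficiency: 0.09 × 0.18 × 0.19 × 0.05 = 0.0001539
Organism 1 energy = 79 / 0.0001539 = 513320 J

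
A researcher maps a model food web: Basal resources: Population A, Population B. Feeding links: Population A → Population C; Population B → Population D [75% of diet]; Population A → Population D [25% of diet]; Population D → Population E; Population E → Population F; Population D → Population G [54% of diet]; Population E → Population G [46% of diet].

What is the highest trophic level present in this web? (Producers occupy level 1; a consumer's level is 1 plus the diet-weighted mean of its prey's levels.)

Population C: 1 + 1 = 2
Population D: 1 + (0.75×1 + 0.25×1) = 2
Population E: 1 + 2 = 3
Population F: 1 + 3 = 4
Population G: 1 + (0.54×2 + 0.46×3) = 3.46

4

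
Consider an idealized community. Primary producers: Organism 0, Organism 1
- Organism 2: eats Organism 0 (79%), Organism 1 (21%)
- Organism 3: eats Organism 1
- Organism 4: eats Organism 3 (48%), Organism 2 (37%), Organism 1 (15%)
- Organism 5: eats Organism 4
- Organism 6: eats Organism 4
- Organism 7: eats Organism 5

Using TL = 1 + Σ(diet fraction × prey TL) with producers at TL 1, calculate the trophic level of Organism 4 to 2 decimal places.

2.85

Organism 2: 1 + (0.79×1 + 0.21×1) = 2
Organism 3: 1 + 1 = 2
Organism 4: 1 + (0.48×2 + 0.37×2 + 0.15×1) = 2.85
Organism 5: 1 + 2.85 = 3.85
Organism 6: 1 + 2.85 = 3.85
Organism 7: 1 + 3.85 = 4.85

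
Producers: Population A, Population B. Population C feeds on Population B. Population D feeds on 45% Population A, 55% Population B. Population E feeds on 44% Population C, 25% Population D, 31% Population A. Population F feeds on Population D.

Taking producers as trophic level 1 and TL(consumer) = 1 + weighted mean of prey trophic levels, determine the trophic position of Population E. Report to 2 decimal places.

Population C: 1 + 1 = 2
Population D: 1 + (0.45×1 + 0.55×1) = 2
Population E: 1 + (0.44×2 + 0.25×2 + 0.31×1) = 2.69
Population F: 1 + 2 = 3

2.69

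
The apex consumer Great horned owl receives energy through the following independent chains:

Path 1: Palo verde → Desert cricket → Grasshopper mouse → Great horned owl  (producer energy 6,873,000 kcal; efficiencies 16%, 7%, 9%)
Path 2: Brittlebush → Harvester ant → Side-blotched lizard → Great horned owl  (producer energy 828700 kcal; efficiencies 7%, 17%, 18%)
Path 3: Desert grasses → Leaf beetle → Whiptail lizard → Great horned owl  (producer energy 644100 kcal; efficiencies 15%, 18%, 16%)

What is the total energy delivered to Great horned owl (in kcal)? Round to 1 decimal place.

Path 1: 6873000 × 0.16 × 0.07 × 0.09 = 6927.984 kcal
Path 2: 828700 × 0.07 × 0.17 × 0.18 = 1775.0754 kcal
Path 3: 644100 × 0.15 × 0.18 × 0.16 = 2782.512 kcal
Total at Great horned owl: 6927.984 + 1775.0754 + 2782.512 = 11485.5714 kcal

11485.6 kcal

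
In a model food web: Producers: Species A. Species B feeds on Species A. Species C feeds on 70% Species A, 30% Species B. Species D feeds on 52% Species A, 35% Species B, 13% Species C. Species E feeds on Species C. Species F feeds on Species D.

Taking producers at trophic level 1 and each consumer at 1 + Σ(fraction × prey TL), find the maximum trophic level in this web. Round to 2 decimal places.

3.52

Species B: 1 + 1 = 2
Species C: 1 + (0.7×1 + 0.3×2) = 2.3
Species D: 1 + (0.52×1 + 0.35×2 + 0.13×2.3) = 2.519
Species E: 1 + 2.3 = 3.3
Species F: 1 + 2.519 = 3.519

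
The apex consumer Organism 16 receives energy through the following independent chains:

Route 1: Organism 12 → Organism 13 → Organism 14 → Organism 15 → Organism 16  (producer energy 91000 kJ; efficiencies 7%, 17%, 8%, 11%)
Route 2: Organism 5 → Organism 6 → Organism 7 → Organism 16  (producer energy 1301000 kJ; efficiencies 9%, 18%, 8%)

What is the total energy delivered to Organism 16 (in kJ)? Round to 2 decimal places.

1695.63 kJ

Route 1: 91000 × 0.07 × 0.17 × 0.08 × 0.11 = 9.52952 kJ
Route 2: 1301000 × 0.09 × 0.18 × 0.08 = 1686.096 kJ
Total at Organism 16: 9.52952 + 1686.096 = 1695.62552 kJ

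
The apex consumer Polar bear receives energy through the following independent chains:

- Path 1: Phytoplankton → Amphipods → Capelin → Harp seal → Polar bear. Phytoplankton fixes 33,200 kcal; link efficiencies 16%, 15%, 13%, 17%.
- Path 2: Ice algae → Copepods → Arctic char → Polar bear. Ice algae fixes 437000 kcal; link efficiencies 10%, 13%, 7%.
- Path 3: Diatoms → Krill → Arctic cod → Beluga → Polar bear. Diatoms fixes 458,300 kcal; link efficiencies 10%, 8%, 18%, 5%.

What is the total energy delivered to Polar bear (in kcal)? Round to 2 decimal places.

448.28 kcal

Path 1: 33200 × 0.16 × 0.15 × 0.13 × 0.17 = 17.60928 kcal
Path 2: 437000 × 0.1 × 0.13 × 0.07 = 397.67 kcal
Path 3: 458300 × 0.1 × 0.08 × 0.18 × 0.05 = 32.9976 kcal
Total at Polar bear: 17.60928 + 397.67 + 32.9976 = 448.27688 kcal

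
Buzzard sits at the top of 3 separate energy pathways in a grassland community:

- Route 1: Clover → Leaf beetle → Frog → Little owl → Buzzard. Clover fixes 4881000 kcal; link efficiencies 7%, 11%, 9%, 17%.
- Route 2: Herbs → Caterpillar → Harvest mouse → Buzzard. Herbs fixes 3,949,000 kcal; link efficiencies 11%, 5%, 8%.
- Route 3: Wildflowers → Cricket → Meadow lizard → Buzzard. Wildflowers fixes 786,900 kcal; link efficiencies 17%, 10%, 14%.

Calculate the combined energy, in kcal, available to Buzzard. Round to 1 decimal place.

4185.4 kcal

Route 1: 4881000 × 0.07 × 0.11 × 0.09 × 0.17 = 575.03061 kcal
Route 2: 3949000 × 0.11 × 0.05 × 0.08 = 1737.56 kcal
Route 3: 786900 × 0.17 × 0.1 × 0.14 = 1872.822 kcal
Total at Buzzard: 575.03061 + 1737.56 + 1872.822 = 4185.41261 kcal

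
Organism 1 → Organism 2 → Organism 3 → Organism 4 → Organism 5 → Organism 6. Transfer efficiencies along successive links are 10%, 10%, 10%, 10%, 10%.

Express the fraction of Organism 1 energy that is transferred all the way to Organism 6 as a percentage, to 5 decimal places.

Product of link efficiencies: 0.1 × 0.1 × 0.1 × 0.1 × 0.1 = 0.00001
As a percentage: 0.00001 × 100 = 0.00100%

0.00100%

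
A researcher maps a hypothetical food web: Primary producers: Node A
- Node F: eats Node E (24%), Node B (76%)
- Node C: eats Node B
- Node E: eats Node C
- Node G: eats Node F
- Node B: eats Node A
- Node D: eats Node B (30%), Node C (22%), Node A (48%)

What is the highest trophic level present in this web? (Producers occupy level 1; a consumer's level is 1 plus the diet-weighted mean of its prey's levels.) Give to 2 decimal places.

Node B: 1 + 1 = 2
Node C: 1 + 2 = 3
Node D: 1 + (0.3×2 + 0.22×3 + 0.48×1) = 2.74
Node E: 1 + 3 = 4
Node F: 1 + (0.24×4 + 0.76×2) = 3.48
Node G: 1 + 3.48 = 4.48

4.48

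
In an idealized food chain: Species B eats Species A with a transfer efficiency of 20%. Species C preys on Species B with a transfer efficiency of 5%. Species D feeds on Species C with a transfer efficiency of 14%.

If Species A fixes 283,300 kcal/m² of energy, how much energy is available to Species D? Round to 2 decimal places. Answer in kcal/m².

Species B: 283300 × 0.2 = 56660 kcal/m²
Species C: 56660 × 0.05 = 2833 kcal/m²
Species D: 2833 × 0.14 = 396.62 kcal/m²

396.62 kcal/m²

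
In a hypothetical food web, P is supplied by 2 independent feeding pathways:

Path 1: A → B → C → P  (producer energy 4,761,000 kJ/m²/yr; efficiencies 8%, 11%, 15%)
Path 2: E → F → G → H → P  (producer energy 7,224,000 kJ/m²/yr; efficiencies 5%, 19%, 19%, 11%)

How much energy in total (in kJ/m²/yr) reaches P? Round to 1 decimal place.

7718.8 kJ/m²/yr

Path 1: 4761000 × 0.08 × 0.11 × 0.15 = 6284.52 kJ/m²/yr
Path 2: 7224000 × 0.05 × 0.19 × 0.19 × 0.11 = 1434.3252 kJ/m²/yr
Total at P: 6284.52 + 1434.3252 = 7718.8452 kJ/m²/yr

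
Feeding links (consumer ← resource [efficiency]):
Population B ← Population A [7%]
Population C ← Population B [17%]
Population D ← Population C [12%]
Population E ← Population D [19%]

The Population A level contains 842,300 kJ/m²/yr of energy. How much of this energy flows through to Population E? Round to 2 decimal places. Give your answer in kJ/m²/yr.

228.53 kJ/m²/yr

Population B: 842300 × 0.07 = 58961 kJ/m²/yr
Population C: 58961 × 0.17 = 10023.37 kJ/m²/yr
Population D: 10023.37 × 0.12 = 1202.8044 kJ/m²/yr
Population E: 1202.8044 × 0.19 = 228.532836 kJ/m²/yr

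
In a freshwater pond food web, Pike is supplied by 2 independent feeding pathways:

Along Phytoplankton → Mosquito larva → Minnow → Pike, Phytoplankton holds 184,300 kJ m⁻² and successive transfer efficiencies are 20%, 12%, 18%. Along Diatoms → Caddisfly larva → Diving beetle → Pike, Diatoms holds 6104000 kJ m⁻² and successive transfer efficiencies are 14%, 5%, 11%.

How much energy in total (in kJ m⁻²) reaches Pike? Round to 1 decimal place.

5496.3 kJ m⁻²

Via Phytoplankton: 184300 × 0.2 × 0.12 × 0.18 = 796.176 kJ m⁻²
Via Diatoms: 6104000 × 0.14 × 0.05 × 0.11 = 4700.08 kJ m⁻²
Total at Pike: 796.176 + 4700.08 = 5496.256 kJ m⁻²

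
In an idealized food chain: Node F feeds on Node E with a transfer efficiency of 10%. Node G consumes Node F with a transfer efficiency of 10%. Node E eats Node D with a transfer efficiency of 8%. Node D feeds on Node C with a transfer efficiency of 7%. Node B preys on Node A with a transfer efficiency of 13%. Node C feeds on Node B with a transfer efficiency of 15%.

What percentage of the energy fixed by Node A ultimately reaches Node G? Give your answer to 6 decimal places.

Product of link efficiencies: 0.13 × 0.15 × 0.07 × 0.08 × 0.1 × 0.1 = 0.000001092
As a percentage: 0.000001092 × 100 = 0.000109%

0.000109%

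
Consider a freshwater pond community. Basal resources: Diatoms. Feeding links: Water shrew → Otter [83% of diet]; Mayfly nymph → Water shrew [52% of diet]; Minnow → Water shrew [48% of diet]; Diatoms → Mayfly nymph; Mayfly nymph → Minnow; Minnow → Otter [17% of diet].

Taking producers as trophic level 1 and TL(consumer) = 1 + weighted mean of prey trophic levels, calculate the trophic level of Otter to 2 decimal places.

Mayfly nymph: 1 + 1 = 2
Minnow: 1 + 2 = 3
Water shrew: 1 + (0.52×2 + 0.48×3) = 3.48
Otter: 1 + (0.83×3.48 + 0.17×3) = 4.3984

4.40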